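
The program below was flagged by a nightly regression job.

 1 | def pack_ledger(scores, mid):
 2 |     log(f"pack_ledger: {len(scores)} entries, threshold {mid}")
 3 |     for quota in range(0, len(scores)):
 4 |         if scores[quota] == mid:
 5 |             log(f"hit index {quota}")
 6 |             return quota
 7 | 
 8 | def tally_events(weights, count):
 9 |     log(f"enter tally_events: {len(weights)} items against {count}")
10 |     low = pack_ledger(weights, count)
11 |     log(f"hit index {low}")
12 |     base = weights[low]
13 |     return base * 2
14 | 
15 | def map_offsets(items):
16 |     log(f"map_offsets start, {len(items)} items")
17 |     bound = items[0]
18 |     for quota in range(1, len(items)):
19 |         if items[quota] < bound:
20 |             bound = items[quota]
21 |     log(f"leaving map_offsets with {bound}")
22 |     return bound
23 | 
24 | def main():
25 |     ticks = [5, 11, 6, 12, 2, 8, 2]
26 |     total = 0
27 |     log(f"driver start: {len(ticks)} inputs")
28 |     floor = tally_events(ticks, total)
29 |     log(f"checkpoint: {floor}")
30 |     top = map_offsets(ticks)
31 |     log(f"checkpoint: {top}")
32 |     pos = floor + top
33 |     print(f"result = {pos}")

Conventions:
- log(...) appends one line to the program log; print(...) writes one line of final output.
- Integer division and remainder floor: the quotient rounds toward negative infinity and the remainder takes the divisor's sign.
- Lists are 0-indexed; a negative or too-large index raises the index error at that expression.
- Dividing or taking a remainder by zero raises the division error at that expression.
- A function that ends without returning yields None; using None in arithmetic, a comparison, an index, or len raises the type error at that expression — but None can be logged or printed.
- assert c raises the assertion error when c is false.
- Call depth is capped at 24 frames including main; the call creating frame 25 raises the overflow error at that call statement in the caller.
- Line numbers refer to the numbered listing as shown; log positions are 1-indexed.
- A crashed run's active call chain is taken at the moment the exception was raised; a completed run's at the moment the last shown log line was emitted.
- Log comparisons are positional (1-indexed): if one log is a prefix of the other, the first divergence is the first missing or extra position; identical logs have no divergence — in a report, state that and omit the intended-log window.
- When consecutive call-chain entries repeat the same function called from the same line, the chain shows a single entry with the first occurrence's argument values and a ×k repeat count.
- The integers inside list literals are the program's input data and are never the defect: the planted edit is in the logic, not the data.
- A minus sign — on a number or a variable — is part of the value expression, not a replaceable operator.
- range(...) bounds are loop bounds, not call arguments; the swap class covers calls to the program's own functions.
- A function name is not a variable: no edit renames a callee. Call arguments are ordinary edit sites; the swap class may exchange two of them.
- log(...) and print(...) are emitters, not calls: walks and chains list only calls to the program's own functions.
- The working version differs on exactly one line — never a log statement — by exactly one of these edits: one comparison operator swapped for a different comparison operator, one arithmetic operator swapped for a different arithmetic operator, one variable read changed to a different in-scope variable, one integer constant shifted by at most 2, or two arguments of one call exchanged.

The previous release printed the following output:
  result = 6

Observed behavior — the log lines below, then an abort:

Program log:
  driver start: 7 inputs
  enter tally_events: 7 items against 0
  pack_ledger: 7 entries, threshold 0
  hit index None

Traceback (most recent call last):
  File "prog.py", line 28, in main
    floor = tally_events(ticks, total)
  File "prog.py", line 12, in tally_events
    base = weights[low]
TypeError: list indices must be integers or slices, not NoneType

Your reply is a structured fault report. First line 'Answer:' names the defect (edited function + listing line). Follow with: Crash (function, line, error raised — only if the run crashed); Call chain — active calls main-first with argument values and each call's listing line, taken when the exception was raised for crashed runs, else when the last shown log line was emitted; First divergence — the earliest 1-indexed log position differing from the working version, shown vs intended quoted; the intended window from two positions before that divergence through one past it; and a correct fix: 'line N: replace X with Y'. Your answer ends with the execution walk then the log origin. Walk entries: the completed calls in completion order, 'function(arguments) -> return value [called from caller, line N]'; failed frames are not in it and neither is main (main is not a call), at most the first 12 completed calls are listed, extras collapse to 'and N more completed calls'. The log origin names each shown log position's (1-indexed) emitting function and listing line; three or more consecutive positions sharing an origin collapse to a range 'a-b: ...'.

Answer: the defect is in main at line 26.
The tell: The earliest visible damage is log position 2 — 'enter tally_events: 7 items against 0' rather than the intended 'enter tally_events: 7 items against 2'.
Crash: tally_events, line 12, TypeError.
Call chain: main -> tally_events([5, 11, 6, 12, 2, 8, 2], 0) (called at line 28).
First divergence: position 2; shown 'enter tally_events: 7 items against 0' vs intended 'enter tally_events: 7 items against 2'.
Intended log window:
  1: driver start: 7 inputs
  2: enter tally_events: 7 items against 2
  3: pack_ledger: 7 entries, threshold 2
Execution walk:
  pack_ledger([5, 11, 6, 12, 2, 8, 2], 0) -> None  [called from tally_events, line 10]
Log origin:
  1: logged in main at line 27
  2: logged in tally_events at line 9
  3: logged in pack_ledger at line 2
  4: logged in tally_events at line 11
A correct fix: line 26: replace `0` with `2`.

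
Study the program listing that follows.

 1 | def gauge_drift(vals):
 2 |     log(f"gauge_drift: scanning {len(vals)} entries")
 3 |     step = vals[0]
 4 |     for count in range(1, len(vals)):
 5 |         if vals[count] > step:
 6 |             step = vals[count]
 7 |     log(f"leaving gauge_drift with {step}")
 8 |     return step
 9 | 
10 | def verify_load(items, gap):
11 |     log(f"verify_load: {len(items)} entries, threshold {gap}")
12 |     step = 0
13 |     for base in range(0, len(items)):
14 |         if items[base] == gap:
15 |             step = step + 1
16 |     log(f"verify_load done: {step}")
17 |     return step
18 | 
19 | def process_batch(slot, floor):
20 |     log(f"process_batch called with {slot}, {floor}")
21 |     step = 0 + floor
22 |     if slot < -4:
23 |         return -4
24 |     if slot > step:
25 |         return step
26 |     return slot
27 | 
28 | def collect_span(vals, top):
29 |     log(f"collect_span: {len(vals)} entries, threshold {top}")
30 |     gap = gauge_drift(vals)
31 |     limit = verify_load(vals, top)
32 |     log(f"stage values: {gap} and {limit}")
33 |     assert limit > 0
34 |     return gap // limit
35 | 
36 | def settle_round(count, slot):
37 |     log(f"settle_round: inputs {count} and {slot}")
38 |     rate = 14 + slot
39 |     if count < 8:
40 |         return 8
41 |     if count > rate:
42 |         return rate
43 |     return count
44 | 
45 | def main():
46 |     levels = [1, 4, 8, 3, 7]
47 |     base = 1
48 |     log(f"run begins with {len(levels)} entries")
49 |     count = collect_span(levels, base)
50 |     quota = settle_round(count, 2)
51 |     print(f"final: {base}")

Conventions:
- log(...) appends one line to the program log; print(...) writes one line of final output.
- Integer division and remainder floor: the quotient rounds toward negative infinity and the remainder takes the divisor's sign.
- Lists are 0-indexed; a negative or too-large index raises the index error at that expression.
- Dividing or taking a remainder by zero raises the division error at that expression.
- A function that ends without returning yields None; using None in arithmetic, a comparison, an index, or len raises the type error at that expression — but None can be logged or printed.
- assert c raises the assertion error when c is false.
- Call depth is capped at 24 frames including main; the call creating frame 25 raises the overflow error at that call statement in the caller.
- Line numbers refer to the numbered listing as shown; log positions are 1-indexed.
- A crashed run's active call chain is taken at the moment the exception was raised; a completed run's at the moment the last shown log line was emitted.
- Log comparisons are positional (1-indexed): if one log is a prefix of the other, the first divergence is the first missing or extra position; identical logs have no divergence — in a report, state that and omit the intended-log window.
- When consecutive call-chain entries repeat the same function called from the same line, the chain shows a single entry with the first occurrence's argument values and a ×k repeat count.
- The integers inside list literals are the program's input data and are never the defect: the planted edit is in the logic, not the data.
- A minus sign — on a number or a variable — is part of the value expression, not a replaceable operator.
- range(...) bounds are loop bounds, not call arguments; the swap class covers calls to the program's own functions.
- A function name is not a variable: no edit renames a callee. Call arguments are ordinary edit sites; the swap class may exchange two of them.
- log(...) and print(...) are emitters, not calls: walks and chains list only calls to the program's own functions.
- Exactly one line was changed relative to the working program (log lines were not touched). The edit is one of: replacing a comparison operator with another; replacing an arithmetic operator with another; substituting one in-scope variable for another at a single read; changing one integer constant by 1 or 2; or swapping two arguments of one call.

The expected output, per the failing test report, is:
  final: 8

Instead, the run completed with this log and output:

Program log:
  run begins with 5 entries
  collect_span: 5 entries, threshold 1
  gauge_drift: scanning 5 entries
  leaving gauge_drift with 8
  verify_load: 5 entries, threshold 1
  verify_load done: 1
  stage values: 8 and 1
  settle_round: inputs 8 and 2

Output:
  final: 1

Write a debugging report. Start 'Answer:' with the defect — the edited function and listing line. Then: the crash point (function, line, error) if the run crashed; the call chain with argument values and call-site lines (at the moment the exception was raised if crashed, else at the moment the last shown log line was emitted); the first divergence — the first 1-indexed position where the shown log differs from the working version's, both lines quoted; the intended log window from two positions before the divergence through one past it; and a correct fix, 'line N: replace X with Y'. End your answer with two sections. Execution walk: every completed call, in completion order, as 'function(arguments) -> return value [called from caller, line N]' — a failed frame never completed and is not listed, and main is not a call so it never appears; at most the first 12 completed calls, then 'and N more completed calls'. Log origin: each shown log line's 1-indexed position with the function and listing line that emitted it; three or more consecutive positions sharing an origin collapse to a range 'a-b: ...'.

Answer: the defect is in main at line 51.
Key observation: Log streams are identical — the defect surfaces only in the printed output.
Call chain: main -> settle_round(8, 2) (called at line 50).
First divergence: none — the logs agree in full.
Execution walk:
  gauge_drift([1, 4, 8, 3, 7]) -> 8  [called from collect_span, line 30]
  verify_load([1, 4, 8, 3, 7], 1) -> 1  [called from collect_span, line 31]
  collect_span([1, 4, 8, 3, 7], 1) -> 8  [called from main, line 49]
  settle_round(8, 2) -> 8  [called from main, line 50]
Log origins:
  1: logged in main at line 48
  2: logged in collect_span at line 29
  3: logged in gauge_drift at line 2
  4: logged in gauge_drift at line 7
  5: logged in verify_load at line 11
  6: logged in verify_load at line 16
  7: logged in collect_span at line 32
  8: logged in settle_round at line 37
A correct fix: line 51: replace `base` with `quota`.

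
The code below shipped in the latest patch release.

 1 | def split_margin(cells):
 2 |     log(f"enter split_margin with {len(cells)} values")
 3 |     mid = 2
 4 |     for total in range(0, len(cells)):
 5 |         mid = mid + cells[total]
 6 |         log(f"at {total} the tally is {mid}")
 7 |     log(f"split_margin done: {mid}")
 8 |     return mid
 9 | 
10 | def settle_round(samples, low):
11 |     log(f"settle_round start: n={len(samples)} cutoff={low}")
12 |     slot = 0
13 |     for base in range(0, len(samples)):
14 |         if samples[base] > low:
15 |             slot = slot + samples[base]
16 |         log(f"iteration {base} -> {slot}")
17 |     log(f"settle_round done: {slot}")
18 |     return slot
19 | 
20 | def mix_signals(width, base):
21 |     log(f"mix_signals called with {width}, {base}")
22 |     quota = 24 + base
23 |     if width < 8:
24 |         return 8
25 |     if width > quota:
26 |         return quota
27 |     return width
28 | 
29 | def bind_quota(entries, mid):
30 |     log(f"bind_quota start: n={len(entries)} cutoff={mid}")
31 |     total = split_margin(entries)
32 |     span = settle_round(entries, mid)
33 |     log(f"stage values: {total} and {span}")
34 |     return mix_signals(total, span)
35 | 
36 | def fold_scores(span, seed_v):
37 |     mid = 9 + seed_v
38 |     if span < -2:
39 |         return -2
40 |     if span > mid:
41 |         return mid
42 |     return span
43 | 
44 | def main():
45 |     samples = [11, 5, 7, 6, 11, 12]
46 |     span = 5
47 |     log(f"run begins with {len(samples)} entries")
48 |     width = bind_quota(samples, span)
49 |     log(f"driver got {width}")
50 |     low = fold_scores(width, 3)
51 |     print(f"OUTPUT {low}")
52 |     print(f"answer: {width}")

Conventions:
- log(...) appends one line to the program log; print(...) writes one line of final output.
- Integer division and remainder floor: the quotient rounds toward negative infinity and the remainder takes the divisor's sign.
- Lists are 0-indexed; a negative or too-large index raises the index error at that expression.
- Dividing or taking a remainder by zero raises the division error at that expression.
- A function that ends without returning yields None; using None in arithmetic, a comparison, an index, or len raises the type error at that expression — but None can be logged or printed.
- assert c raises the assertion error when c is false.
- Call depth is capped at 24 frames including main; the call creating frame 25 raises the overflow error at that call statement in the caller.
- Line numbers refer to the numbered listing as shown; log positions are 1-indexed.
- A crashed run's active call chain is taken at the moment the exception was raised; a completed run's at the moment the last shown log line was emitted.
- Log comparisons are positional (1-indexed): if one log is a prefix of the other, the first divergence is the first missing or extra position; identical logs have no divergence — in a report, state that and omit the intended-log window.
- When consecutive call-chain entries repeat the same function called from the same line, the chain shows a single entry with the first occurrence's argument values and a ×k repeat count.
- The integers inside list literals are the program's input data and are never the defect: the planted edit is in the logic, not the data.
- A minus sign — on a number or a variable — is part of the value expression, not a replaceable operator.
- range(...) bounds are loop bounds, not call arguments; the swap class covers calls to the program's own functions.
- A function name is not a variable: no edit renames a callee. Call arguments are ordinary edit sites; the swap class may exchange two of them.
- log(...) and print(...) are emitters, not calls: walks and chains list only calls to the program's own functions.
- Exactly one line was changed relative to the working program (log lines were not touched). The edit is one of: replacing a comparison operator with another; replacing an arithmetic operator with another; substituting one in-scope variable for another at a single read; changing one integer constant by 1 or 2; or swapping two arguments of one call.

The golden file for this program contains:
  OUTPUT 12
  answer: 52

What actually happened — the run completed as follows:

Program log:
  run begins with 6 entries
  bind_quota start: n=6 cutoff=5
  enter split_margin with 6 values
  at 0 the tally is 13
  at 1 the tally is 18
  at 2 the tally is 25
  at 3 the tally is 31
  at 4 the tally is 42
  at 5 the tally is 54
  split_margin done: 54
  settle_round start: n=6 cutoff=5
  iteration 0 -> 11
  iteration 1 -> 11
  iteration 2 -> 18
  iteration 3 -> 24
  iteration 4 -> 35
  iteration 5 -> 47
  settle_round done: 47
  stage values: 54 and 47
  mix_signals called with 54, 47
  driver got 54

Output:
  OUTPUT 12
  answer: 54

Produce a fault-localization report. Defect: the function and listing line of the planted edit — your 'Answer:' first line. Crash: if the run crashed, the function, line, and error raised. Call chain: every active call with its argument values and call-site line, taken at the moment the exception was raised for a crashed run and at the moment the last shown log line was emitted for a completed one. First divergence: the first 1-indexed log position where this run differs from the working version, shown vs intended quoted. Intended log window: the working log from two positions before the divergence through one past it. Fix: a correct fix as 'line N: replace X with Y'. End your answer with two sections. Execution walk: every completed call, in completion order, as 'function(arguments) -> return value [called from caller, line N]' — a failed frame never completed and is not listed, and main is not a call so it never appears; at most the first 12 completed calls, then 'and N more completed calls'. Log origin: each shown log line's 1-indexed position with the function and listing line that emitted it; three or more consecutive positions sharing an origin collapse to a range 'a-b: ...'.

Answer: the defect is in split_margin at line 3.
Key fact: The log first diverges at position 4: the faulty run prints 'at 0 the tally is 13' where the working version prints 'at 0 the tally is 11'.
Call chain: main.
First divergence: position 4; shown 'at 0 the tally is 13' vs intended 'at 0 the tally is 11'.
Intended log window:
  2: bind_quota start: n=6 cutoff=5
  3: enter split_margin with 6 values
  4: at 0 the tally is 11
  5: at 1 the tally is 16
Execution walk:
  split_margin([11, 5, 7, 6, 11, 12]) -> 54  [called from bind_quota, line 31]
  settle_round([11, 5, 7, 6, 11, 12], 5) -> 47  [called from bind_quota, line 32]
  mix_signals(54, 47) -> 54  [called from bind_quota, line 34]
  bind_quota([11, 5, 7, 6, 11, 12], 5) -> 54  [called from main, line 48]
  fold_scores(54, 3) -> 12  [called from main, line 50]
Log origins:
  1 — main, line 47
  2 — bind_quota, line 30
  3 — split_margin, line 2
  4-9 — split_margin, line 6
  10 — split_margin, line 7
  11 — settle_round, line 11
  12-17 — settle_round, line 16
  18 — settle_round, line 17
  19 — bind_quota, line 33
  20 — mix_signals, line 21
  21 — main, line 49
A correct fix: line 3: replace `2` with `0`.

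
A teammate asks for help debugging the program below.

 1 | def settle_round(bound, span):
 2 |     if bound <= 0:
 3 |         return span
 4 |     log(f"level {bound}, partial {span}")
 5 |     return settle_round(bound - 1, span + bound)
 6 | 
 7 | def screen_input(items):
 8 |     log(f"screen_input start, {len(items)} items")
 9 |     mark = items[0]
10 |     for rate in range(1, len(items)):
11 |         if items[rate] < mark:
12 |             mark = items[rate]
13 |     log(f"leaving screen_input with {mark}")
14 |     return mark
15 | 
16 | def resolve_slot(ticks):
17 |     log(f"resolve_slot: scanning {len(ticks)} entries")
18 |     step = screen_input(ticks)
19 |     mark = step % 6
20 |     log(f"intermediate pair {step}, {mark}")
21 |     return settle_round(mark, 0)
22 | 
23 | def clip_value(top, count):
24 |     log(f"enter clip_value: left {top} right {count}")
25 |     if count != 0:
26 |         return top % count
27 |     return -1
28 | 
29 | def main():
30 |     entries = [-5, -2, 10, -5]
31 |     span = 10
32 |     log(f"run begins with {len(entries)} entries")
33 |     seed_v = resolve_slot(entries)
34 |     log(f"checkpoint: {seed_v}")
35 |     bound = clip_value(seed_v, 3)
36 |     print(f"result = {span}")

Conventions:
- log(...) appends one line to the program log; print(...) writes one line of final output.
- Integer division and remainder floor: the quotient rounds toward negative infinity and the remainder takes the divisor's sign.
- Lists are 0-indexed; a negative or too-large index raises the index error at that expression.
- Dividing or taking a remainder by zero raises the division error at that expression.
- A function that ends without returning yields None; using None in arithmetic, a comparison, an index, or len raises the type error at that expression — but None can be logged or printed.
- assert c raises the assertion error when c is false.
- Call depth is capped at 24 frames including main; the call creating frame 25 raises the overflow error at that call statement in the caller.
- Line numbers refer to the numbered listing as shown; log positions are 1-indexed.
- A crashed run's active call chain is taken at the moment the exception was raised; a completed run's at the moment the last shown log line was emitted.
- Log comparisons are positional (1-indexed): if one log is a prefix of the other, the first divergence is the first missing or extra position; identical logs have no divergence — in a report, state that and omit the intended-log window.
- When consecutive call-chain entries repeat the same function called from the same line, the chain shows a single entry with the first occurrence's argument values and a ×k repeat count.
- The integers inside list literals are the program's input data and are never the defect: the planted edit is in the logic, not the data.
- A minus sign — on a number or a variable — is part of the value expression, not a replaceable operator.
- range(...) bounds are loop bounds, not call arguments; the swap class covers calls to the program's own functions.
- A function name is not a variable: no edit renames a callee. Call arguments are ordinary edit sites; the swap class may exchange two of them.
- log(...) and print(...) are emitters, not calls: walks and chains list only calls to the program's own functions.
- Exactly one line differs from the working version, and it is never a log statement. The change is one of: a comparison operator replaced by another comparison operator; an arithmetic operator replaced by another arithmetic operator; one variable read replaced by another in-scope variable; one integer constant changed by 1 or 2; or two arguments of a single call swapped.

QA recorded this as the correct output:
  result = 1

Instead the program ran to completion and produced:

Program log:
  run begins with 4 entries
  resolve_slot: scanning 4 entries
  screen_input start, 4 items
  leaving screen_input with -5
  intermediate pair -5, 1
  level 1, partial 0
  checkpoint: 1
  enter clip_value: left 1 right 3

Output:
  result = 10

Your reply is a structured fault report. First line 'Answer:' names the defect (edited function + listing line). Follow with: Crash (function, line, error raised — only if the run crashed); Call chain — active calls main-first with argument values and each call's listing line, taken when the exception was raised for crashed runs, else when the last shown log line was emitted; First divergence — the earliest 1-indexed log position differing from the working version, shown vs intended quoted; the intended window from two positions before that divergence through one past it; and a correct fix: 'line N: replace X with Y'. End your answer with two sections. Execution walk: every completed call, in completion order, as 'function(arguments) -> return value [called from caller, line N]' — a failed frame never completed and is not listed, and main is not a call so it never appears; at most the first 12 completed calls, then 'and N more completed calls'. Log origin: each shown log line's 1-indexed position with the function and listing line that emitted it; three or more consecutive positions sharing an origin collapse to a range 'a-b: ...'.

Answer: the defect is in main at line 36.
Key observation: Every logged value matches the working version; the printed result is what differs.
Call chain: main -> clip_value(1, 3) (called at line 35).
First divergence: there is none — every log position agrees.
Execution walk:
  screen_input([-5, -2, 10, -5]) -> -5  [called from resolve_slot, line 18]
  settle_round(0, 1) -> 1  [called from settle_round, line 5]
  settle_round(1, 0) -> 1  [called from resolve_slot, line 21]
  resolve_slot([-5, -2, 10, -5]) -> 1  [called from main, line 33]
  clip_value(1, 3) -> 1  [called from main, line 35]
Log line origins:
  1: logged in main at line 32
  2: logged in resolve_slot at line 17
  3: logged in screen_input at line 8
  4: logged in screen_input at line 13
  5: logged in resolve_slot at line 20
  6: logged in settle_round at line 4
  7: logged in main at line 34
  8: logged in clip_value at line 24
A correct fix: line 36: replace `span` with `bound`.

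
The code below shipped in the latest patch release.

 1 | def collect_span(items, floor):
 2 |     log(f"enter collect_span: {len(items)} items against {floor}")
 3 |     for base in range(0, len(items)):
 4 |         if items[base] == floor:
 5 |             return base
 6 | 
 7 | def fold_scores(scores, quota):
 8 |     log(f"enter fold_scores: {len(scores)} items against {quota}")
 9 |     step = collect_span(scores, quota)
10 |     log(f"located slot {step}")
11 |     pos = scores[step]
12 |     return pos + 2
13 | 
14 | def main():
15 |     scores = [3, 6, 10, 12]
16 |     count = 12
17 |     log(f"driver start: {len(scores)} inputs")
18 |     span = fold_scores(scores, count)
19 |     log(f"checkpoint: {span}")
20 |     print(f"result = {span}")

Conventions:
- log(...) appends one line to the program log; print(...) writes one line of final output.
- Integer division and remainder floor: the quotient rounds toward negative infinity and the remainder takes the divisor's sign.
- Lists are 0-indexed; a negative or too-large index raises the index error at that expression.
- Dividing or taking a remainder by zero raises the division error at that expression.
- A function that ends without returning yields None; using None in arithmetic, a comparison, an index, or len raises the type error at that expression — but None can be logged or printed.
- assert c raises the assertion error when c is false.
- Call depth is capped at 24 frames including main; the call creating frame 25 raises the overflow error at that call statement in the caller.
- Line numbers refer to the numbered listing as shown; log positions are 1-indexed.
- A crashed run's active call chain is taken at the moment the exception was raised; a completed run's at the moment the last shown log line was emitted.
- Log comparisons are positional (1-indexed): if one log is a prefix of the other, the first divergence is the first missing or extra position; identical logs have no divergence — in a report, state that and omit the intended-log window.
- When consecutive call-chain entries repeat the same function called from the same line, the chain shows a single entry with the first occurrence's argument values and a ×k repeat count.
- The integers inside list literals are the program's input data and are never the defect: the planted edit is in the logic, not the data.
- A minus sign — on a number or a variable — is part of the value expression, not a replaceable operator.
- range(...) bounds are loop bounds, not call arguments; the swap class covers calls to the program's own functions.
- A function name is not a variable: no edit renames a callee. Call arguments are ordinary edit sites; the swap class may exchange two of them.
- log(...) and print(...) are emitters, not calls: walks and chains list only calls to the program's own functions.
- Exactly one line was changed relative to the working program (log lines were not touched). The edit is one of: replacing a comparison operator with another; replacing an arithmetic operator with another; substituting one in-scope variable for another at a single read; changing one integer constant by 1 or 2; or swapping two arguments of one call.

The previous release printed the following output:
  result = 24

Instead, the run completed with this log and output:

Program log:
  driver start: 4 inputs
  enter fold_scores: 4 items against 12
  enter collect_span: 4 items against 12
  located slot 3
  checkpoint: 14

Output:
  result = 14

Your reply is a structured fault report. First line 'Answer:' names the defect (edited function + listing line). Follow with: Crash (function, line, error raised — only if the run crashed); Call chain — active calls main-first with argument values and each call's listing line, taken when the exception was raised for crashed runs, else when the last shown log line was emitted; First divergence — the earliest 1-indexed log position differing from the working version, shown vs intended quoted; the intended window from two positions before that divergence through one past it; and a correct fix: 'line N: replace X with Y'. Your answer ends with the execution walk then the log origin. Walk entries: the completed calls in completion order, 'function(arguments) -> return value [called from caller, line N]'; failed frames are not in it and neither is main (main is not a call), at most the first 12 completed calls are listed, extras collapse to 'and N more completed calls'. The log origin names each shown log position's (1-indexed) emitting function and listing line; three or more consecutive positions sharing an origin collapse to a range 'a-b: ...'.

Answer: the defect is in fold_scores at line 12.
Core observation: Position 5 is the first bad log line: 'checkpoint: 14' should read 'checkpoint: 24'.
Call chain: main.
First divergence: position 5 — the shown line 'checkpoint: 14' should read 'checkpoint: 24'.
Intended log window:
  3: enter collect_span: 4 items against 12
  4: located slot 3
  5: checkpoint: 24
Execution walk:
  collect_span([3, 6, 10, 12], 12) -> 3  [called from fold_scores, line 9]
  fold_scores([3, 6, 10, 12], 12) -> 14  [called from main, line 18]
Origin of each log line:
  1 — main, line 17
  2 — fold_scores, line 8
  3 — collect_span, line 2
  4 — fold_scores, line 10
  5 — main, line 19
A correct fix: line 12: replace `+` with `*`.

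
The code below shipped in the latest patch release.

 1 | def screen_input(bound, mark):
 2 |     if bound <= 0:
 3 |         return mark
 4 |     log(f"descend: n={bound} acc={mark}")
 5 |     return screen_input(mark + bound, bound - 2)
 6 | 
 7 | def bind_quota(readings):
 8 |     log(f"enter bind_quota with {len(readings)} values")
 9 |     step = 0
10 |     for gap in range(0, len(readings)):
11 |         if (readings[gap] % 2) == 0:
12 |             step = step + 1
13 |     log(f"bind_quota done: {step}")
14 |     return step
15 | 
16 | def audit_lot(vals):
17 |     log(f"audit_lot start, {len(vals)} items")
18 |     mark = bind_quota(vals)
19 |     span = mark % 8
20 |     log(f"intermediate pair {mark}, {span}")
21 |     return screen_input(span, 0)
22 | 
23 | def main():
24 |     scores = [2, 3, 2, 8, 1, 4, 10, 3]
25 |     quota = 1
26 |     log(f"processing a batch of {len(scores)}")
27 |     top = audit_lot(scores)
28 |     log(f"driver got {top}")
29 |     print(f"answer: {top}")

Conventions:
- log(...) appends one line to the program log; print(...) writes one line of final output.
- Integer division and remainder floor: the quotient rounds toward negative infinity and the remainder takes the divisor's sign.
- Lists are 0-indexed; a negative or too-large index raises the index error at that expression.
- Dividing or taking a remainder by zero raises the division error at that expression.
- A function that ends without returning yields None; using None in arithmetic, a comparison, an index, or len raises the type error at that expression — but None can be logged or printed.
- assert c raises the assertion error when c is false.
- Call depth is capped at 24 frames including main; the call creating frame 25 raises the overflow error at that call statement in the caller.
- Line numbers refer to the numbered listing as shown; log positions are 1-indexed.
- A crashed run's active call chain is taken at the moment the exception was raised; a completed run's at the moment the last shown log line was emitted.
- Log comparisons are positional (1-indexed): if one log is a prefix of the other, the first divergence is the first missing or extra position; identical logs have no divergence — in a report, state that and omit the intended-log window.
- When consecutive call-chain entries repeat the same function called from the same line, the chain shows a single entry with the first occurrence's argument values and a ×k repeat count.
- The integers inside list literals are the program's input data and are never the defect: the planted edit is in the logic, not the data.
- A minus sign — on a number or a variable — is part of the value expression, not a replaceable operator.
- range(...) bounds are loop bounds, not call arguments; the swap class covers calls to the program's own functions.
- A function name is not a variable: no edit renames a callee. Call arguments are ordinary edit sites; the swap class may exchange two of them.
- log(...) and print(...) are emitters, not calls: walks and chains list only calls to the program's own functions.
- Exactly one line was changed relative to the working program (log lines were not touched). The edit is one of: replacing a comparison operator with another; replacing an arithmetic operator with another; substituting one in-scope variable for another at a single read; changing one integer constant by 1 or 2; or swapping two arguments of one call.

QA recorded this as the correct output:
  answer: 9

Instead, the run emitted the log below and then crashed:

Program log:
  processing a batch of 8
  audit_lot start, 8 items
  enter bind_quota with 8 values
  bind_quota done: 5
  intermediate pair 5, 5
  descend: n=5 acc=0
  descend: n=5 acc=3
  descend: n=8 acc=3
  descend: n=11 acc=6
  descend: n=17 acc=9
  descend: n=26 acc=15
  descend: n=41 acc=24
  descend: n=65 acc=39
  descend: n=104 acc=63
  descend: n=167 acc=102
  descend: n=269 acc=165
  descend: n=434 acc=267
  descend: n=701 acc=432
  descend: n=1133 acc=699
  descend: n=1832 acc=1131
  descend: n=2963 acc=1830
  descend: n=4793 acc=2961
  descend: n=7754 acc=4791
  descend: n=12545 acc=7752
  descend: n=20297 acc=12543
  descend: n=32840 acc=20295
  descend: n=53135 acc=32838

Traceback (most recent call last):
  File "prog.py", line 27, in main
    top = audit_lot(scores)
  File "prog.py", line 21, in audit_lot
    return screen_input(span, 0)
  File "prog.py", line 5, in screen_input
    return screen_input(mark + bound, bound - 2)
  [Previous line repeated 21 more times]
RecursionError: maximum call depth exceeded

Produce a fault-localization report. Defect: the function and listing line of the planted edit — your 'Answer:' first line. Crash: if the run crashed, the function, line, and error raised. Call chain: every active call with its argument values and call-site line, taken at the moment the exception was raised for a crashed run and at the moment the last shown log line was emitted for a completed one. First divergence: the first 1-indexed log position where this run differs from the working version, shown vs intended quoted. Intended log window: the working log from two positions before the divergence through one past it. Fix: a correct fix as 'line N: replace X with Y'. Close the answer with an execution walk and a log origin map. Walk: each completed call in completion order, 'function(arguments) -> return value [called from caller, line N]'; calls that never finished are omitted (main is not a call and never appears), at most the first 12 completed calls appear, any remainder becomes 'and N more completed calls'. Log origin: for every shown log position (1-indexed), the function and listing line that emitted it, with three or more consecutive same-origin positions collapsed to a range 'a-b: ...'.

Answer: the defect is in screen_input at line 5.
The tell: The earliest visible damage is log position 7 — 'descend: n=5 acc=3' rather than the intended 'descend: n=3 acc=5'.
Crash: screen_input, line 5, RecursionError.
Call chain: main -> audit_lot([2, 3, 2, 8, 1, 4, 10, 3]) (called at line 27) -> screen_input(5, 0) (called at line 21) -> screen_input(5, 3) (called at line 5) ×21.
First divergence: position 7 — the shown line 'descend: n=5 acc=3' should read 'descend: n=3 acc=5'.
Intended log window:
  5: intermediate pair 5, 5
  6: descend: n=5 acc=0
  7: descend: n=3 acc=5
  8: descend: n=1 acc=8
Execution walk:
  bind_quota([2, 3, 2, 8, 1, 4, 10, 3]) -> 5  [called from audit_lot, line 18]
Log origins:
  1 — main, line 26
  2 — audit_lot, line 17
  3 — bind_quota, line 8
  4 — bind_quota, line 13
  5 — audit_lot, line 20
  6-27 — screen_input, line 4
A correct fix: line 5: replace `screen_input(mark + bound, bound - 2)` with `screen_input(bound - 2, mark + bound)`.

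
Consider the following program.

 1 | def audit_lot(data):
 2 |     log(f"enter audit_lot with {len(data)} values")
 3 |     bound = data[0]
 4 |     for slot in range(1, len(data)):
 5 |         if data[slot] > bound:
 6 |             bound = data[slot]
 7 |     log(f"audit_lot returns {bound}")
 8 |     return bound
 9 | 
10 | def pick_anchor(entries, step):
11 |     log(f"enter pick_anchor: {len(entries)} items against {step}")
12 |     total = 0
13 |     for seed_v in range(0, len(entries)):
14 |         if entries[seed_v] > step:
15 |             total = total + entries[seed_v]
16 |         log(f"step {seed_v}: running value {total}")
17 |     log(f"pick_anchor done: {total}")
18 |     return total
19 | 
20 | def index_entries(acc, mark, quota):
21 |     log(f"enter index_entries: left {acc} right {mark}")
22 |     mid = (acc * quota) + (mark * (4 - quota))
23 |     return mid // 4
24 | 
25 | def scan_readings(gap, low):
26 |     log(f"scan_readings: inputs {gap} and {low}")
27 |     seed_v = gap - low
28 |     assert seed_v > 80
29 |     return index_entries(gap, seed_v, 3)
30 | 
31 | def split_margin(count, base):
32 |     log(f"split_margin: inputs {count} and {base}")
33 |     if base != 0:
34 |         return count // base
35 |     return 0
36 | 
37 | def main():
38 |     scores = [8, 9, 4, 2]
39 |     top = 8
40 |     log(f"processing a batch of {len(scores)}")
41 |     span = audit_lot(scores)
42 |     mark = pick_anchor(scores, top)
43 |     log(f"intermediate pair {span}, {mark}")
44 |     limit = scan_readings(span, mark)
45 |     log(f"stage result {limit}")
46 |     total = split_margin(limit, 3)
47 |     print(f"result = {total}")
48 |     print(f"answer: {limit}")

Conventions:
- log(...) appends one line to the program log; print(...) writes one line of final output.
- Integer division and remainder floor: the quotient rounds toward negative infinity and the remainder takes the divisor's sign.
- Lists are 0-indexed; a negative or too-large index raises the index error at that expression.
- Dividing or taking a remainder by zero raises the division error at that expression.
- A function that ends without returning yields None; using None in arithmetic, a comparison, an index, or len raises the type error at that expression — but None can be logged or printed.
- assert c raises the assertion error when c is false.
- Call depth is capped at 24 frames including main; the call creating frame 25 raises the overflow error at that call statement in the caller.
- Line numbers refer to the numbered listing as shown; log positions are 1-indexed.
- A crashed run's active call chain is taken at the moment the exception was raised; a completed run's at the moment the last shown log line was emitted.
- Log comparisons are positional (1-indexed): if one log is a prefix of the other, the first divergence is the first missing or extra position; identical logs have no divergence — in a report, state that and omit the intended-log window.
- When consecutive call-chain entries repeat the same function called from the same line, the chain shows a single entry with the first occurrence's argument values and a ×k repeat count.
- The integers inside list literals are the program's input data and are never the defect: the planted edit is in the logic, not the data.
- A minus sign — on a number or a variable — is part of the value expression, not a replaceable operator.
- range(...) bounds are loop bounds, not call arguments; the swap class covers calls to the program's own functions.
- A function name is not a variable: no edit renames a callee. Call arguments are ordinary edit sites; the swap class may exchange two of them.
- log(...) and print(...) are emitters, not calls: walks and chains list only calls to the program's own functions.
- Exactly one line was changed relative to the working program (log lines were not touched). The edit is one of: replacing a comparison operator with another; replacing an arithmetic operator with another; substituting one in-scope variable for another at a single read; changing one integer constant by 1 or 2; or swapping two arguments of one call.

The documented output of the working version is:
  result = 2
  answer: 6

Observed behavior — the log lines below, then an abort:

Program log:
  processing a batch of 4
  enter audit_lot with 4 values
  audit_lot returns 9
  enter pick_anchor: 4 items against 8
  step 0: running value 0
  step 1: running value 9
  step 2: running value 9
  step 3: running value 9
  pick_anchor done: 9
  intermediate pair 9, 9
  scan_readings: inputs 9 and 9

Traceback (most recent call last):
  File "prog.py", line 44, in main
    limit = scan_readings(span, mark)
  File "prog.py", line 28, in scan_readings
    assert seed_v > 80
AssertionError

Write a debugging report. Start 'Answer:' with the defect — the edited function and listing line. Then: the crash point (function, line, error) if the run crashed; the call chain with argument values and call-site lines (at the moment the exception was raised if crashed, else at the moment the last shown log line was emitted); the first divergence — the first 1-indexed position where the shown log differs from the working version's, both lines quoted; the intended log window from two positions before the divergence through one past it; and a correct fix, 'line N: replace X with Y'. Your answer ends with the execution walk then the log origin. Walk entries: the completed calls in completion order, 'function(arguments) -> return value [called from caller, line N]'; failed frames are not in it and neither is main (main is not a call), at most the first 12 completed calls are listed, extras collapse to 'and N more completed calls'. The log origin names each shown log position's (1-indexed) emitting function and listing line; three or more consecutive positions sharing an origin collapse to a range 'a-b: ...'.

Answer: the defect is in scan_readings at line 28.
Key observation: A complete run would log 'enter index_entries: left 9 right 0' next, but this one stopped at 11 lines.
Crash: scan_readings, line 28, AssertionError.
Call chain: main -> scan_readings(9, 9) (called at line 44).
First divergence: position 12 — the faulty run's log ends after 11 lines; the working version continues with 'enter index_entries: left 9 right 0'.
Intended log window:
  10: intermediate pair 9, 9
  11: scan_readings: inputs 9 and 9
  12: enter index_entries: left 9 right 0
  13: stage result 6
Execution walk:
  audit_lot([8, 9, 4, 2]) -> 9  [called from main, line 41]
  pick_anchor([8, 9, 4, 2], 8) -> 9  [called from main, line 42]
Origin of each log line:
  1: emitted by main (line 40)
  2: emitted by audit_lot (line 2)
  3: emitted by audit_lot (line 7)
  4: emitted by pick_anchor (line 11)
  5-8: emitted by pick_anchor (line 16)
  9: emitted by pick_anchor (line 17)
  10: emitted by main (line 43)
  11: emitted by scan_readings (line 26)
A correct fix: line 28: replace `>` with `<=`.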